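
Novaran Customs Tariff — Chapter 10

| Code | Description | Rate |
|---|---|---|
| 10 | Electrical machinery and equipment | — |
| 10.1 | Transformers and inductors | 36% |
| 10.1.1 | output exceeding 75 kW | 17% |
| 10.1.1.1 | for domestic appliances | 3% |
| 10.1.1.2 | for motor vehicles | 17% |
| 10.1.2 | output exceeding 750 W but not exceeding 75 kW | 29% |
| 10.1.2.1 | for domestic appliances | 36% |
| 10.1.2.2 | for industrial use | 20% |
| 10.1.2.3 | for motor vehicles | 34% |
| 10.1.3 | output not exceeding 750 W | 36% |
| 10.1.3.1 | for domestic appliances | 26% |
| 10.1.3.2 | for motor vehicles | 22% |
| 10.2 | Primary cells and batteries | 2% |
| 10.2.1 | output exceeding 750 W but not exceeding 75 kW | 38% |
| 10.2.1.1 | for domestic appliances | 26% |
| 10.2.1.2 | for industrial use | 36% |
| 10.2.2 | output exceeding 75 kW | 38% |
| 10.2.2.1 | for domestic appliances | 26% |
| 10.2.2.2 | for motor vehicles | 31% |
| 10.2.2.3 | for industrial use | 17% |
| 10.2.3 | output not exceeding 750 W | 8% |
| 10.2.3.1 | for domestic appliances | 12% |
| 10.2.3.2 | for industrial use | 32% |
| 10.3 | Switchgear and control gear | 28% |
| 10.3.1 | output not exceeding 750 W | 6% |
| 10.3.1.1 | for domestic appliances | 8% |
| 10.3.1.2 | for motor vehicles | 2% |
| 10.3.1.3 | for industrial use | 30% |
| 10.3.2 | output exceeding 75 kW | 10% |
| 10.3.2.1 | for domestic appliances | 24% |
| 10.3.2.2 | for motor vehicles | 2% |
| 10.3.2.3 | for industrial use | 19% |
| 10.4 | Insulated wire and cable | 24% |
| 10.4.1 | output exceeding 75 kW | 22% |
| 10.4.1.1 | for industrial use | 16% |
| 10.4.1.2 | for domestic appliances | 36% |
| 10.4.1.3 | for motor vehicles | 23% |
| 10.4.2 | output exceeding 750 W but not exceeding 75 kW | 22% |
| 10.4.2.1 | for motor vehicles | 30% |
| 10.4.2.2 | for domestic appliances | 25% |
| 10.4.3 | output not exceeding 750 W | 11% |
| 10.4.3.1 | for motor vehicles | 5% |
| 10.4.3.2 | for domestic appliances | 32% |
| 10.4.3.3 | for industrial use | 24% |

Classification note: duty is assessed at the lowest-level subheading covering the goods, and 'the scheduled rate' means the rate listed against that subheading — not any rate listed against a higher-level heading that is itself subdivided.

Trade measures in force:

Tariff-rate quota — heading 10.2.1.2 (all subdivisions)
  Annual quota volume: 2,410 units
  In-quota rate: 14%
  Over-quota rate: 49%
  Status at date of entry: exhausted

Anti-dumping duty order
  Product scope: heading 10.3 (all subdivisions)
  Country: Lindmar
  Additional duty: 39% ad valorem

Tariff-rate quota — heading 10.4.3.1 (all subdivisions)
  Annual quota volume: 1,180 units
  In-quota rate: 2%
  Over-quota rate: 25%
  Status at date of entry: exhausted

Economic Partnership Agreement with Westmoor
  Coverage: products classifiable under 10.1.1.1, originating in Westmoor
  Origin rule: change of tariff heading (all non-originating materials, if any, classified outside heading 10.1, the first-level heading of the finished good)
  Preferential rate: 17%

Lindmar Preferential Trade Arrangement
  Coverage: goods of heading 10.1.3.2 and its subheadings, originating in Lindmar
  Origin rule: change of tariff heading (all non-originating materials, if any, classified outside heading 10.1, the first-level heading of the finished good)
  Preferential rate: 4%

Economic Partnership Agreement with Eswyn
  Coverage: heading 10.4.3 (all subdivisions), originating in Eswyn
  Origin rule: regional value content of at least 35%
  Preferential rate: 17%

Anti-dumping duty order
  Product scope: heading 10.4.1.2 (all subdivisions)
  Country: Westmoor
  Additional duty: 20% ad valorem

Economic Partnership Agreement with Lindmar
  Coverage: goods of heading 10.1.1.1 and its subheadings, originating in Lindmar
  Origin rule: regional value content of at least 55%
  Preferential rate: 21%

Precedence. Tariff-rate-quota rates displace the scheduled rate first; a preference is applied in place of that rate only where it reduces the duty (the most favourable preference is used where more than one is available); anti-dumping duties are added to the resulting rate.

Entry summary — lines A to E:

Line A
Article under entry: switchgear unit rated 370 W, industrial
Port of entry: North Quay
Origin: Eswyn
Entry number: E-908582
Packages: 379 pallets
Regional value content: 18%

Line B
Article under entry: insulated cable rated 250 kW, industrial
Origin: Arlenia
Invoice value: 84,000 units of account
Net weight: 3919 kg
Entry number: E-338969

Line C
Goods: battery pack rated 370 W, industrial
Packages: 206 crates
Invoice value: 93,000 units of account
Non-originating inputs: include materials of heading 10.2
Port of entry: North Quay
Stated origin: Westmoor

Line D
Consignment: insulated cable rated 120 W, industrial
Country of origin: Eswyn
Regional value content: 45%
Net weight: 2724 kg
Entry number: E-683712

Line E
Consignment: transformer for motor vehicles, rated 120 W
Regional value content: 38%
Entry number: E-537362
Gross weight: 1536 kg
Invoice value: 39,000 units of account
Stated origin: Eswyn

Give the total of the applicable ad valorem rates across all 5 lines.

117%

Line A: switchgear unit → 10.3; rated 370 W → 10.3.1; industrial → 10.3.1.3. Scheduled 30%. Eswyn agreement on 10.4.3: 10.3.1.3 not covered. → 30%.
Line B: insulated cable → 10.4; rated 250 kW → 10.4.1; industrial → 10.4.1.1. Scheduled 16%. No special measure applies. → 16%.
Line C: battery pack → 10.2; rated 370 W → 10.2.3; industrial → 10.2.3.2. Scheduled 32%. Westmoor agreement on 10.1.1.1: 10.2.3.2 not covered. → 32%.
Line D: insulated cable → 10.4; rated 120 W → 10.4.3; industrial → 10.4.3.3. Scheduled 24%. Eswyn agreement on 10.4.3: RVC ≥ 35% → 17% available; preferential 17%. → 17%.
Line E: transformer → 10.1; rated 120 W → 10.1.3; for motor vehicles → 10.1.3.2. Scheduled 22%. Eswyn agreement on 10.4.3: 10.1.3.2 not covered. → 22%.
Sum: 30% + 16% + 32% + 17% + 22% = 117%.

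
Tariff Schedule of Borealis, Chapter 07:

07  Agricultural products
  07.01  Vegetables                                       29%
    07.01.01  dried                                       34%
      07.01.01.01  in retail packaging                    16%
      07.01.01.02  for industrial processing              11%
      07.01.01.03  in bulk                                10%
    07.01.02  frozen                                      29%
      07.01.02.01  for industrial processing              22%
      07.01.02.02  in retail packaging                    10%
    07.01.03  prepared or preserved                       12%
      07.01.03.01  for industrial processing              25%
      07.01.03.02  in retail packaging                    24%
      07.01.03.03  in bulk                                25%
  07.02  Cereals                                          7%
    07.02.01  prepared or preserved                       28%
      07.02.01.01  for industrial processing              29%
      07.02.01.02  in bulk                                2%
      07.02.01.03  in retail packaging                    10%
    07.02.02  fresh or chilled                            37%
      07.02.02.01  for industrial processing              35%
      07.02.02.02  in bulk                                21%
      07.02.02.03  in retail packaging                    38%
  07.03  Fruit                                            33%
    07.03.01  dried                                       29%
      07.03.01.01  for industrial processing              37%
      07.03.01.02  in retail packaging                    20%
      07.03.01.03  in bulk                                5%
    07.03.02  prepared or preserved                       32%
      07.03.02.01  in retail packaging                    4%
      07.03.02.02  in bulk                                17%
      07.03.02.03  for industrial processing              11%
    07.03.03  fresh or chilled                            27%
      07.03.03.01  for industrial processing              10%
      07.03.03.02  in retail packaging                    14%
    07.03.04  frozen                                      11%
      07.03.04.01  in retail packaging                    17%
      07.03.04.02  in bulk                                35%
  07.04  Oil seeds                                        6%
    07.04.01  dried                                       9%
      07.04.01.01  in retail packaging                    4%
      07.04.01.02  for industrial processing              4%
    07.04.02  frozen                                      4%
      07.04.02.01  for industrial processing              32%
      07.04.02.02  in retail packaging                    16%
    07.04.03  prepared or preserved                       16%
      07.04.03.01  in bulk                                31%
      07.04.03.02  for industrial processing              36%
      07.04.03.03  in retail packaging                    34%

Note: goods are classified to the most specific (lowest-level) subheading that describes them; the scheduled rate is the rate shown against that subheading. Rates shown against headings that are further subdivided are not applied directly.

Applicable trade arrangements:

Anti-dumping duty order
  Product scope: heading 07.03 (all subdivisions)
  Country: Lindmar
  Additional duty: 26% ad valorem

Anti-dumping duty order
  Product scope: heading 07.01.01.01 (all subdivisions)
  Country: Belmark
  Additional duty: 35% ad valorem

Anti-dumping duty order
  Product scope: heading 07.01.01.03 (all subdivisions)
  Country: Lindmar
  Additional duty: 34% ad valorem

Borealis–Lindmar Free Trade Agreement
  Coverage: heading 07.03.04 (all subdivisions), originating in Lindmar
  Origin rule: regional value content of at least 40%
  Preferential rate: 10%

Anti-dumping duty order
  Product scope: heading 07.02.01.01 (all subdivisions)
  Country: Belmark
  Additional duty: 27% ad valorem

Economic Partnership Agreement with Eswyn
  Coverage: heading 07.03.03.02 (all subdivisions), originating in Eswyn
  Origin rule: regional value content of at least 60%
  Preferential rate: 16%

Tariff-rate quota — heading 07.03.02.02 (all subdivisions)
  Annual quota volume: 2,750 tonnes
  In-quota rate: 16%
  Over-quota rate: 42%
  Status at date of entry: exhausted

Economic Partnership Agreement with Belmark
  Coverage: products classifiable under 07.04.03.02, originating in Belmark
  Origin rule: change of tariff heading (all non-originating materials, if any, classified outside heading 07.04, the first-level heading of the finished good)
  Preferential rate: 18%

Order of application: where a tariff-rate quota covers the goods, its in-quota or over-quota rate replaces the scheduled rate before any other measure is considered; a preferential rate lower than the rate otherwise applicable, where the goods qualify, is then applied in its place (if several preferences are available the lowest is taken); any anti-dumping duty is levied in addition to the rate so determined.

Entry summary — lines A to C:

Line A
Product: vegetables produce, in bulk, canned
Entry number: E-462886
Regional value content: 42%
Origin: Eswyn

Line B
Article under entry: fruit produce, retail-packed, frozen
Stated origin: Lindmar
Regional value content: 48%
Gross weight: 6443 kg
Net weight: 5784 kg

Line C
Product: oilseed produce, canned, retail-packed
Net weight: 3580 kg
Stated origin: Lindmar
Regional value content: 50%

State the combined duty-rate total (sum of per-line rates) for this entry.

95%

Line A: vegetables → 07.01; canned → 07.01.03; in bulk → 07.01.03.03. Scheduled 25%. Eswyn agreement on 07.03.03.02: 07.01.03.03 not covered. → 25%.
Line B: fruit → 07.03; frozen → 07.03.04; retail-packed → 07.03.04.01. Scheduled 17%. Lindmar agreement on 07.03.04: RVC ≥ 40% → 10% available; preferential 10%; anti-dumping (Lindmar, 07.03): +26%; total 10% + 26% = 36%. → 36%.
Line C: oilseed → 07.04; canned → 07.04.03; retail-packed → 07.04.03.03. Scheduled 34%. Lindmar agreement on 07.03.04: 07.04.03.03 not covered. → 34%.
Sum: 25% + 36% + 34% = 95%.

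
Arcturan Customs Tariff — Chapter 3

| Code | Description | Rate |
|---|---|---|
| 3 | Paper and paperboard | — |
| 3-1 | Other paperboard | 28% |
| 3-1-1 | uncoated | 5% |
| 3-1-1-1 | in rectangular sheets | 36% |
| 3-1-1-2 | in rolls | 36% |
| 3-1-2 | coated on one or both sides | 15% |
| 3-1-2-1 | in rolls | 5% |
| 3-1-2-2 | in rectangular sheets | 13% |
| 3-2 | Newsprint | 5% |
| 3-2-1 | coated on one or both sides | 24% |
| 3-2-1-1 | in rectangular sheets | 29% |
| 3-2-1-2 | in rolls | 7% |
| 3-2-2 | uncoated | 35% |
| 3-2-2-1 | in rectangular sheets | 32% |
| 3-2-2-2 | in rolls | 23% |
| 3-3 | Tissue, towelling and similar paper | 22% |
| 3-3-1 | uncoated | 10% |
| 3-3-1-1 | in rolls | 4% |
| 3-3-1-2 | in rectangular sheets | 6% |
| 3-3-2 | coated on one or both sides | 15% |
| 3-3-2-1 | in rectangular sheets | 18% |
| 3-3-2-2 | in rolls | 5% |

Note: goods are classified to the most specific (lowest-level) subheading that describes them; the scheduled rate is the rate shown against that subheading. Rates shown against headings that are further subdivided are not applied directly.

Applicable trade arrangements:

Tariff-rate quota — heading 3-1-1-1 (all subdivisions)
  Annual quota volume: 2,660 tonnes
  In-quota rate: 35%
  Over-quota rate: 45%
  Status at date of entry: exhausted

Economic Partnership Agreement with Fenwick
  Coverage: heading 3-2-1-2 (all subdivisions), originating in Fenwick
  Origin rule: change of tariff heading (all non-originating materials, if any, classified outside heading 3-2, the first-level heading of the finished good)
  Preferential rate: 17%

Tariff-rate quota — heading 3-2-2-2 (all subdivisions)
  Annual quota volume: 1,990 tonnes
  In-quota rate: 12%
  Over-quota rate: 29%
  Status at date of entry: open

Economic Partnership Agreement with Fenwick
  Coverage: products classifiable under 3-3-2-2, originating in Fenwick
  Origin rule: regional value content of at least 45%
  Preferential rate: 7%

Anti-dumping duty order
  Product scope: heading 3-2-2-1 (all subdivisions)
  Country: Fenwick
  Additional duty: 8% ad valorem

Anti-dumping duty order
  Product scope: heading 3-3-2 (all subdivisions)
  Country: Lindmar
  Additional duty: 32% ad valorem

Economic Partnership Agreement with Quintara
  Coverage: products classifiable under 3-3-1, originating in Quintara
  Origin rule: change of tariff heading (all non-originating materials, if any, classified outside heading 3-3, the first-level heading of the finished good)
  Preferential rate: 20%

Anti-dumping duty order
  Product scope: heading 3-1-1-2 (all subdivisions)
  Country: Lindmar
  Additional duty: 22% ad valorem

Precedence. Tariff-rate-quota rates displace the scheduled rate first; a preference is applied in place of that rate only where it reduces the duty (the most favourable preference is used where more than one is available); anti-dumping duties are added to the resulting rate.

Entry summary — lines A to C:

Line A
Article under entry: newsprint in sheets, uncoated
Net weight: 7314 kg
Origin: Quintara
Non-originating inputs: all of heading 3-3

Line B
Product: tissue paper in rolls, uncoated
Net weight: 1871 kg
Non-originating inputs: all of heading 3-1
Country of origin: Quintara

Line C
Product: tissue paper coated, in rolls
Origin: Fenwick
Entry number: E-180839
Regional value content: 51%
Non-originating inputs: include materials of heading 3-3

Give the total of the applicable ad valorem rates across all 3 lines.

Line A: newsprint → 3-2; uncoated → 3-2-2; in sheets → 3-2-2-1. Scheduled 32%. Quintara agreement on 3-3-1: 3-2-2-1 not covered. → 32%.
Line B: tissue paper → 3-3; uncoated → 3-3-1; in rolls → 3-3-1-1. Scheduled 4%. Quintara agreement on 3-3-1: CTH met → 20% available; preference 20% not lower than 4% → no reduction. → 4%.
Line C: tissue paper → 3-3; coated → 3-3-2; in rolls → 3-3-2-2. Scheduled 5%. Fenwick agreement on 3-2-1-2: 3-3-2-2 not covered; Fenwick agreement on 3-3-2-2: RVC ≥ 45% → 7% available; preference 7% not lower than 5% → no reduction. → 5%.
Sum: 32% + 4% + 5% = 41%.

41%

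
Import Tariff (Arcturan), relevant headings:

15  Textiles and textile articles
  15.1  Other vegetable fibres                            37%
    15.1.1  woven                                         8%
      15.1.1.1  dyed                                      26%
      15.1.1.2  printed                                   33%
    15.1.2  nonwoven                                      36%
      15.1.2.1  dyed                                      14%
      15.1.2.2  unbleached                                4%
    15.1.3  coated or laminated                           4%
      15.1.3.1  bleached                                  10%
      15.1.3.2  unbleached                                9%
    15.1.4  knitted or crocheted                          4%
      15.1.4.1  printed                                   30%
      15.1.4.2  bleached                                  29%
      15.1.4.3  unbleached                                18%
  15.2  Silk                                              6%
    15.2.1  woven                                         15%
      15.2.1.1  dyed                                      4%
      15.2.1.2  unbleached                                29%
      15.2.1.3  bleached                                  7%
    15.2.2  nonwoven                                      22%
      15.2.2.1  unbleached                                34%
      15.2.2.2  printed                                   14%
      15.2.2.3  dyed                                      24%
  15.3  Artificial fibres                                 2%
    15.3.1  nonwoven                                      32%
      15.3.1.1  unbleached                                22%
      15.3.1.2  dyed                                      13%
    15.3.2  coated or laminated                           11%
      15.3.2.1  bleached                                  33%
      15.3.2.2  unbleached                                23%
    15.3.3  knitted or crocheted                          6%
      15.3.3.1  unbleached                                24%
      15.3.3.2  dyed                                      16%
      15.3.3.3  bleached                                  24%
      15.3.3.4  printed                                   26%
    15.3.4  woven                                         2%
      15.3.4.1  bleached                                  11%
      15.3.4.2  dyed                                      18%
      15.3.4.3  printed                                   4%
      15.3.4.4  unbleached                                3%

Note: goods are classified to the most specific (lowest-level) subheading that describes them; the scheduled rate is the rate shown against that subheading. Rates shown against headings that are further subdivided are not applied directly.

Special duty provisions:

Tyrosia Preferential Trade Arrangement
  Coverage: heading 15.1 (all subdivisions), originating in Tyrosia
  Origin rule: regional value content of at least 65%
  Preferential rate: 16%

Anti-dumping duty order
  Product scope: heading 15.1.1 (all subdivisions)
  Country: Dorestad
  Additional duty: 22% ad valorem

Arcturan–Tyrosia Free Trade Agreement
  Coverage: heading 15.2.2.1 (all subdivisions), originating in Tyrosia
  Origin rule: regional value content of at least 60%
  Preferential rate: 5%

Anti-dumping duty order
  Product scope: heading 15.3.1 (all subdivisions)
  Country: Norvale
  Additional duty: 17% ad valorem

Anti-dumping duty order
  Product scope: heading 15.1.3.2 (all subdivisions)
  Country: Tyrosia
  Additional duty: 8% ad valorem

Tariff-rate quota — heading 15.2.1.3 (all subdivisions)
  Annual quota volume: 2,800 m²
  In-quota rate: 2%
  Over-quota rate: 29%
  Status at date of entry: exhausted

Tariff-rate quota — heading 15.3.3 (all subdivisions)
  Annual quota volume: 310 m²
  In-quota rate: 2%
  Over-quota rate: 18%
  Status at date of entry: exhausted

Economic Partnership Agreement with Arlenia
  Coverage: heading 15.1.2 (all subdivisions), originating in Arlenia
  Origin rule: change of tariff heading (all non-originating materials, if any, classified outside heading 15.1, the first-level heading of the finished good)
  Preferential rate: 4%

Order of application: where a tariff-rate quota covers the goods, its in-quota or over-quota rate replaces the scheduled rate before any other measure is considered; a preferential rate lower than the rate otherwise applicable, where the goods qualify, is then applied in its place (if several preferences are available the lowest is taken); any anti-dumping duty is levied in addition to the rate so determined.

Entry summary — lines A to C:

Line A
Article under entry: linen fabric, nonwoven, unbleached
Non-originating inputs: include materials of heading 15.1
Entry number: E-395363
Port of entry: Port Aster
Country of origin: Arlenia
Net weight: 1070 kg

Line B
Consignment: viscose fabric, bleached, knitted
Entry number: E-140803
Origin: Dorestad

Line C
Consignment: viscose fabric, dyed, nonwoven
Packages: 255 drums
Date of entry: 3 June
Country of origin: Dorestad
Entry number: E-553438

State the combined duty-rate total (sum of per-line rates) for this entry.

35%

Line A: linen → 15.1; nonwoven → 15.1.2; unbleached → 15.1.2.2. Scheduled 4%. Arlenia agreement on 15.1.2: CTH not met. → 4%.
Line B: viscose → 15.3; knitted → 15.3.3; bleached → 15.3.3.3. Scheduled 24%. quota on 15.3.3 exhausted → over-quota 18%. → 18%.
Line C: viscose → 15.3; nonwoven → 15.3.1; dyed → 15.3.1.2. Scheduled 13%. No special measure applies. → 13%.
Sum: 4% + 18% + 13% = 35%.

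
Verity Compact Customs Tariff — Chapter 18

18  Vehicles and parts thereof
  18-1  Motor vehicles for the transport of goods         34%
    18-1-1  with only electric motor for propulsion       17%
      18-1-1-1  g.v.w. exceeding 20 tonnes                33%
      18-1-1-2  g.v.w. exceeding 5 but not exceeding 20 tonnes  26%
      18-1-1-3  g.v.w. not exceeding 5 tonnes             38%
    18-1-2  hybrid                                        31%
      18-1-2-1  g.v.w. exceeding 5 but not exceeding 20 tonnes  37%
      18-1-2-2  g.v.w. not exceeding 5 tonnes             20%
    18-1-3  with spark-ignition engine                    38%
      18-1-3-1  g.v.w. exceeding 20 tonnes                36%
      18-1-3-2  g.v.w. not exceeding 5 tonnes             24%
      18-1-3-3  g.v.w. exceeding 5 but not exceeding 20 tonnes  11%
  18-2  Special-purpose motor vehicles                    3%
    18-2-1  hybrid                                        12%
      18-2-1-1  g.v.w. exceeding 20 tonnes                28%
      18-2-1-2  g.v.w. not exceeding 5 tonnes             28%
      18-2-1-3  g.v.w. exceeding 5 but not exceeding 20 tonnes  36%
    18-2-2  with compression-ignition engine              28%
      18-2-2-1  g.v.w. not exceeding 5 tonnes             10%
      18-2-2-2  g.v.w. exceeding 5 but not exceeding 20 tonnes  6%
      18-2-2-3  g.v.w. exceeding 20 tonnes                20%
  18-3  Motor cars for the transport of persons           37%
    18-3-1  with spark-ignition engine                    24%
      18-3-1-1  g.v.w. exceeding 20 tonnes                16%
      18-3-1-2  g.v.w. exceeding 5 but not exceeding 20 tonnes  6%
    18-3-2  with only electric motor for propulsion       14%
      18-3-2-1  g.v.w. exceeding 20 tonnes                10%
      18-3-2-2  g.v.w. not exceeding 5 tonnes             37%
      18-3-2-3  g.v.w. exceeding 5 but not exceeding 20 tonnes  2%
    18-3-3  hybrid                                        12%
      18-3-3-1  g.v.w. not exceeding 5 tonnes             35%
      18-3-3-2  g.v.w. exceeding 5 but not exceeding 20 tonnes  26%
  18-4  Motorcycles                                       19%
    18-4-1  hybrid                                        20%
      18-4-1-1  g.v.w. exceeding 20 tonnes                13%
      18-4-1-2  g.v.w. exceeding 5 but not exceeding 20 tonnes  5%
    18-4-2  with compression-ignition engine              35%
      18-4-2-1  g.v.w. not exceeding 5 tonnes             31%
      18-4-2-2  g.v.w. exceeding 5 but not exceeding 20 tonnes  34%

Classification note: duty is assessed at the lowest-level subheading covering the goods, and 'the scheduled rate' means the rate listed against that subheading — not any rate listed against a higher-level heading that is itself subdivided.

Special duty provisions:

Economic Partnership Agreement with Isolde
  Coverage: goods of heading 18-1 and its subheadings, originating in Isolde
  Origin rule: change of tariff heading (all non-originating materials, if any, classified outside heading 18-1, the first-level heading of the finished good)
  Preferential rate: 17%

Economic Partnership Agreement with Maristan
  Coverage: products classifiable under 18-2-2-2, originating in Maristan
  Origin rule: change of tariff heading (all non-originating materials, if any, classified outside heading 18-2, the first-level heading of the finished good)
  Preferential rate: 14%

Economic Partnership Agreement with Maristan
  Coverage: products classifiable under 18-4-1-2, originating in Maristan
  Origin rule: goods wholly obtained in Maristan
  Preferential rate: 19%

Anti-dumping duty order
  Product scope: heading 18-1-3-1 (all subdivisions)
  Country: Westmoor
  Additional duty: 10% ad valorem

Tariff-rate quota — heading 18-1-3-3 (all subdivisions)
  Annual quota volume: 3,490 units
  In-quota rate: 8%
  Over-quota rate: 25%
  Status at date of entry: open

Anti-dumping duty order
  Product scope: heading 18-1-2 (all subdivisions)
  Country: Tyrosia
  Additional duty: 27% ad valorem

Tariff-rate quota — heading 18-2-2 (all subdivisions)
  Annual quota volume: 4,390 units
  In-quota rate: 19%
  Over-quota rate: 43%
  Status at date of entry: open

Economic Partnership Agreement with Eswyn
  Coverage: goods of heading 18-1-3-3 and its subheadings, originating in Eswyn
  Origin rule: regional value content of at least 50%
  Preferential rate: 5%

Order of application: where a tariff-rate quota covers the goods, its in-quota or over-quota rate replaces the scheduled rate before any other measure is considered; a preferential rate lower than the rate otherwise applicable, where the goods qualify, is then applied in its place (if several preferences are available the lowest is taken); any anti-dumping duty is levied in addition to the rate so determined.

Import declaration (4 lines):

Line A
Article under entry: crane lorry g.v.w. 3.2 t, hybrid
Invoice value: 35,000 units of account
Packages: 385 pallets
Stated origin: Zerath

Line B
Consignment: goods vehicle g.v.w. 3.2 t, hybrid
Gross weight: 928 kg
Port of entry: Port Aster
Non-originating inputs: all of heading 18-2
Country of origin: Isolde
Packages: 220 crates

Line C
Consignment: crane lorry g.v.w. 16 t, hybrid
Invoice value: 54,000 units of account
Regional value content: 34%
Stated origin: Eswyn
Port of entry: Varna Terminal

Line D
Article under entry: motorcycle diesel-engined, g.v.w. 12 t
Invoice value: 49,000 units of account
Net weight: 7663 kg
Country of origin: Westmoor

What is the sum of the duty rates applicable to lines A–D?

115%

Line A: crane lorry → 18-2; hybrid → 18-2-1; g.v.w. 3.2 t → 18-2-1-2. Scheduled 28%. No special measure applies. → 28%.
Line B: goods vehicle → 18-1; hybrid → 18-1-2; g.v.w. 3.2 t → 18-1-2-2. Scheduled 20%. Isolde agreement on 18-1: CTH met → 17% available; preferential 17%. → 17%.
Line C: crane lorry → 18-2; hybrid → 18-2-1; g.v.w. 16 t → 18-2-1-3. Scheduled 36%. Eswyn agreement on 18-1-3-3: 18-2-1-3 not covered. → 36%.
Line D: motorcycle → 18-4; diesel-engined → 18-4-2; g.v.w. 12 t → 18-4-2-2. Scheduled 34%. No special measure applies. → 34%.
Sum: 28% + 17% + 36% + 34% = 115%.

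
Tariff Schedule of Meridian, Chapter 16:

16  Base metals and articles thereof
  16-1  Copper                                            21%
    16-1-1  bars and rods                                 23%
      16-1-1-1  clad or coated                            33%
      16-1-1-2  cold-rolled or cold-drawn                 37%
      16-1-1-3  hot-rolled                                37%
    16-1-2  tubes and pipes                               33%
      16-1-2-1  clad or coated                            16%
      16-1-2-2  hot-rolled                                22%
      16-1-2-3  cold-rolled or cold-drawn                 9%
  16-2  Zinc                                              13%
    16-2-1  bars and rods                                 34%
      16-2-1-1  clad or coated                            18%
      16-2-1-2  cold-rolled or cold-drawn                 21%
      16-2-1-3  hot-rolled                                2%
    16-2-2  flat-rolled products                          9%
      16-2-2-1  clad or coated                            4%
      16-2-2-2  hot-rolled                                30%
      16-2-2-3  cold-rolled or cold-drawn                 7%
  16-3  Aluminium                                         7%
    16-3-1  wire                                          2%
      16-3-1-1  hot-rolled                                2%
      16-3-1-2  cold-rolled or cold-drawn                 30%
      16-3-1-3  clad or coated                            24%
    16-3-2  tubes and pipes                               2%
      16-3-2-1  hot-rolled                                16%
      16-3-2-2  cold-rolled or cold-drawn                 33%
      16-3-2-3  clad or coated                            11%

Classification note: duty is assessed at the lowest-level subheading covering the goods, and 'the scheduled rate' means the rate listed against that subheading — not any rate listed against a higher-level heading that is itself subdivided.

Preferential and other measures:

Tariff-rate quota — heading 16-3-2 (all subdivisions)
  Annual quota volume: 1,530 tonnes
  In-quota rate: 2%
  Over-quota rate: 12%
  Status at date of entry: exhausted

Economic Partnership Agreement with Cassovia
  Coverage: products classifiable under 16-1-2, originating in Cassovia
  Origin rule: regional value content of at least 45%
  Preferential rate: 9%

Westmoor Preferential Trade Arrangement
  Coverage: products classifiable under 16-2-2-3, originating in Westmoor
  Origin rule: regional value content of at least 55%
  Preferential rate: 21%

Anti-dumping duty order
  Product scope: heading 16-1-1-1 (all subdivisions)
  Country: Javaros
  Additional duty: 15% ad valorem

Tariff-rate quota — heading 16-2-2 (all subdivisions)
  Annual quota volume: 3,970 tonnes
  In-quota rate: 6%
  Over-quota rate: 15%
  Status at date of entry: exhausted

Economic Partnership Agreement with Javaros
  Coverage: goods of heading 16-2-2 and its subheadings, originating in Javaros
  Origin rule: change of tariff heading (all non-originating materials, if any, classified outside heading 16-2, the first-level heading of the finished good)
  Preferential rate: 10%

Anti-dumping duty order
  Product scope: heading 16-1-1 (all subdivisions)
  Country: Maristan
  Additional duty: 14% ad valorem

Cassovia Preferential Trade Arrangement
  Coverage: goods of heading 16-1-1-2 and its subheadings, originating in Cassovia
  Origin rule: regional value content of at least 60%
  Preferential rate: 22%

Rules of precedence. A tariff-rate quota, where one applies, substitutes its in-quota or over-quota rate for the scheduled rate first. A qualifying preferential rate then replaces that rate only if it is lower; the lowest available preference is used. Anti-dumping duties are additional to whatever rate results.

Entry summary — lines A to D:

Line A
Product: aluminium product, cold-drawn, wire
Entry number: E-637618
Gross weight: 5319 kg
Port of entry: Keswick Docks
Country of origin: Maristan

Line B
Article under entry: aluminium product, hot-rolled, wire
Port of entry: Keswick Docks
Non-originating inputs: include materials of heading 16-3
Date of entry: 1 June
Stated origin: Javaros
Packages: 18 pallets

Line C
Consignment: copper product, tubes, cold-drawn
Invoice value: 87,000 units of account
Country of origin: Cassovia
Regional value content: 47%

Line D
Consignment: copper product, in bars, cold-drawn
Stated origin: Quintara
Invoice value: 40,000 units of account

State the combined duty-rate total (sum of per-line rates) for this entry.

Line A: aluminium → 16-3; wire → 16-3-1; cold-drawn → 16-3-1-2. Scheduled 30%. No special measure applies. → 30%.
Line B: aluminium → 16-3; wire → 16-3-1; hot-rolled → 16-3-1-1. Scheduled 2%. Javaros agreement on 16-2-2: 16-3-1-1 not covered. → 2%.
Line C: copper → 16-1; tubes → 16-1-2; cold-drawn → 16-1-2-3. Scheduled 9%. Cassovia agreement on 16-1-2: RVC ≥ 45% → 9% available; Cassovia agreement on 16-1-1-2: 16-1-2-3 not covered; preference 9% not lower than 9% → no reduction. → 9%.
Line D: copper → 16-1; in bars → 16-1-1; cold-drawn → 16-1-1-2. Scheduled 37%. No special measure applies. → 37%.
Sum: 30% + 2% + 9% + 37% = 78%.

78%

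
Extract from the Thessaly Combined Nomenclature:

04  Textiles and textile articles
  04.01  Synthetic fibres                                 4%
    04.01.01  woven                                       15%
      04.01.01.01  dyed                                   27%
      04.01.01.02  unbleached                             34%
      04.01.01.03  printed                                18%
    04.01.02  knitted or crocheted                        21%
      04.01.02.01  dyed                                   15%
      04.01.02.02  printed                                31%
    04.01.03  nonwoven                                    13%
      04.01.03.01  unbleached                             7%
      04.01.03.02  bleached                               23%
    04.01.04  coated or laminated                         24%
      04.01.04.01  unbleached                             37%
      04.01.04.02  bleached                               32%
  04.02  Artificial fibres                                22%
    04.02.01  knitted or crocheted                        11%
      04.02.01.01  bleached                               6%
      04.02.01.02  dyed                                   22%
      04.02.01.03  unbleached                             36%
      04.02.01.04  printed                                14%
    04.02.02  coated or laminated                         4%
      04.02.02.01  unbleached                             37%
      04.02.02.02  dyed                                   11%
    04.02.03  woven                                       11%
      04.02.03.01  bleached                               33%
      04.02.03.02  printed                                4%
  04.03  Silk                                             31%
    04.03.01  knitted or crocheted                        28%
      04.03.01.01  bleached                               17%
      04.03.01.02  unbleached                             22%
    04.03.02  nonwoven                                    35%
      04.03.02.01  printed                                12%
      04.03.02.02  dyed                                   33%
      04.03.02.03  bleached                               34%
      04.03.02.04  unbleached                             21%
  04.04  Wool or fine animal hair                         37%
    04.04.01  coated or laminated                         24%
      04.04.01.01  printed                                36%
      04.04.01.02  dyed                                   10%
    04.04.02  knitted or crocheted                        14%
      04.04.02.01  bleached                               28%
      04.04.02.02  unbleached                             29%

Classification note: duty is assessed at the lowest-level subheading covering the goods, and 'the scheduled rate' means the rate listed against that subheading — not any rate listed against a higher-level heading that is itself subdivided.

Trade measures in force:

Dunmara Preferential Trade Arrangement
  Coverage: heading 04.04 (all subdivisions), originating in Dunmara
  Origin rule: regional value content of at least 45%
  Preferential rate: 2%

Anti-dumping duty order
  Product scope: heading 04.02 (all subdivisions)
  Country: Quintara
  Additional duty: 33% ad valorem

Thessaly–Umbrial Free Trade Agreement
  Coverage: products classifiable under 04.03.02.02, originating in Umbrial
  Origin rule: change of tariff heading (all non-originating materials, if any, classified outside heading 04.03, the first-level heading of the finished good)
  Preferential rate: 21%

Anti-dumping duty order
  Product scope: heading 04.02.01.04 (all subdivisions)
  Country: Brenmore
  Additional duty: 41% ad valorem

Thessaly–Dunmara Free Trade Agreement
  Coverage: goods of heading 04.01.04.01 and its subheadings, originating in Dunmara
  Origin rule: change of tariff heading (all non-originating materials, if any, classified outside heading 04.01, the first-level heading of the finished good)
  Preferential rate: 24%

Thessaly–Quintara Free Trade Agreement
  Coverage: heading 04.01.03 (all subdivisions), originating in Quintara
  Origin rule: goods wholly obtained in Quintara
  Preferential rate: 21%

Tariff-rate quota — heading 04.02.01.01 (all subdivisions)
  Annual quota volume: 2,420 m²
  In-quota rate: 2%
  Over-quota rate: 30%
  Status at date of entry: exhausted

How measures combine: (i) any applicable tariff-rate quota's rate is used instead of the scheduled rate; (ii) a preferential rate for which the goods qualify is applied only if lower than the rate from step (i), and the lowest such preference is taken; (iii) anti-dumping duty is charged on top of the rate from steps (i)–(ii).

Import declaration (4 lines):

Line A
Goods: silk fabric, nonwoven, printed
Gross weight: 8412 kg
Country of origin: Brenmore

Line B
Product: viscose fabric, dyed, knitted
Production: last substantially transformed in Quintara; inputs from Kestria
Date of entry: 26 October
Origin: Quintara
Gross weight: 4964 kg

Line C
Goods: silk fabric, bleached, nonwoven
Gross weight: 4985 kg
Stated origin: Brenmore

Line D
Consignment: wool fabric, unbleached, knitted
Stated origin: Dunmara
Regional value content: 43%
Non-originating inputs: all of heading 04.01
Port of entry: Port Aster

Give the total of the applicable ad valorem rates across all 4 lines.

130%

Line A: silk → 04.03; nonwoven → 04.03.02; printed → 04.03.02.01. Scheduled 12%. No special measure applies. → 12%.
Line B: viscose → 04.02; knitted → 04.02.01; dyed → 04.02.01.02. Scheduled 22%. Quintara agreement on 04.01.03: 04.02.01.02 not covered; anti-dumping (Quintara, 04.02): +33%; total 22% + 33% = 55%. → 55%.
Line C: silk → 04.03; nonwoven → 04.03.02; bleached → 04.03.02.03. Scheduled 34%. No special measure applies. → 34%.
Line D: wool → 04.04; knitted → 04.04.02; unbleached → 04.04.02.02. Scheduled 29%. Dunmara agreement on 04.04: RVC < 45%; Dunmara agreement on 04.01.04.01: 04.04.02.02 not covered. → 29%.
Sum: 12% + 55% + 34% + 29% = 130%.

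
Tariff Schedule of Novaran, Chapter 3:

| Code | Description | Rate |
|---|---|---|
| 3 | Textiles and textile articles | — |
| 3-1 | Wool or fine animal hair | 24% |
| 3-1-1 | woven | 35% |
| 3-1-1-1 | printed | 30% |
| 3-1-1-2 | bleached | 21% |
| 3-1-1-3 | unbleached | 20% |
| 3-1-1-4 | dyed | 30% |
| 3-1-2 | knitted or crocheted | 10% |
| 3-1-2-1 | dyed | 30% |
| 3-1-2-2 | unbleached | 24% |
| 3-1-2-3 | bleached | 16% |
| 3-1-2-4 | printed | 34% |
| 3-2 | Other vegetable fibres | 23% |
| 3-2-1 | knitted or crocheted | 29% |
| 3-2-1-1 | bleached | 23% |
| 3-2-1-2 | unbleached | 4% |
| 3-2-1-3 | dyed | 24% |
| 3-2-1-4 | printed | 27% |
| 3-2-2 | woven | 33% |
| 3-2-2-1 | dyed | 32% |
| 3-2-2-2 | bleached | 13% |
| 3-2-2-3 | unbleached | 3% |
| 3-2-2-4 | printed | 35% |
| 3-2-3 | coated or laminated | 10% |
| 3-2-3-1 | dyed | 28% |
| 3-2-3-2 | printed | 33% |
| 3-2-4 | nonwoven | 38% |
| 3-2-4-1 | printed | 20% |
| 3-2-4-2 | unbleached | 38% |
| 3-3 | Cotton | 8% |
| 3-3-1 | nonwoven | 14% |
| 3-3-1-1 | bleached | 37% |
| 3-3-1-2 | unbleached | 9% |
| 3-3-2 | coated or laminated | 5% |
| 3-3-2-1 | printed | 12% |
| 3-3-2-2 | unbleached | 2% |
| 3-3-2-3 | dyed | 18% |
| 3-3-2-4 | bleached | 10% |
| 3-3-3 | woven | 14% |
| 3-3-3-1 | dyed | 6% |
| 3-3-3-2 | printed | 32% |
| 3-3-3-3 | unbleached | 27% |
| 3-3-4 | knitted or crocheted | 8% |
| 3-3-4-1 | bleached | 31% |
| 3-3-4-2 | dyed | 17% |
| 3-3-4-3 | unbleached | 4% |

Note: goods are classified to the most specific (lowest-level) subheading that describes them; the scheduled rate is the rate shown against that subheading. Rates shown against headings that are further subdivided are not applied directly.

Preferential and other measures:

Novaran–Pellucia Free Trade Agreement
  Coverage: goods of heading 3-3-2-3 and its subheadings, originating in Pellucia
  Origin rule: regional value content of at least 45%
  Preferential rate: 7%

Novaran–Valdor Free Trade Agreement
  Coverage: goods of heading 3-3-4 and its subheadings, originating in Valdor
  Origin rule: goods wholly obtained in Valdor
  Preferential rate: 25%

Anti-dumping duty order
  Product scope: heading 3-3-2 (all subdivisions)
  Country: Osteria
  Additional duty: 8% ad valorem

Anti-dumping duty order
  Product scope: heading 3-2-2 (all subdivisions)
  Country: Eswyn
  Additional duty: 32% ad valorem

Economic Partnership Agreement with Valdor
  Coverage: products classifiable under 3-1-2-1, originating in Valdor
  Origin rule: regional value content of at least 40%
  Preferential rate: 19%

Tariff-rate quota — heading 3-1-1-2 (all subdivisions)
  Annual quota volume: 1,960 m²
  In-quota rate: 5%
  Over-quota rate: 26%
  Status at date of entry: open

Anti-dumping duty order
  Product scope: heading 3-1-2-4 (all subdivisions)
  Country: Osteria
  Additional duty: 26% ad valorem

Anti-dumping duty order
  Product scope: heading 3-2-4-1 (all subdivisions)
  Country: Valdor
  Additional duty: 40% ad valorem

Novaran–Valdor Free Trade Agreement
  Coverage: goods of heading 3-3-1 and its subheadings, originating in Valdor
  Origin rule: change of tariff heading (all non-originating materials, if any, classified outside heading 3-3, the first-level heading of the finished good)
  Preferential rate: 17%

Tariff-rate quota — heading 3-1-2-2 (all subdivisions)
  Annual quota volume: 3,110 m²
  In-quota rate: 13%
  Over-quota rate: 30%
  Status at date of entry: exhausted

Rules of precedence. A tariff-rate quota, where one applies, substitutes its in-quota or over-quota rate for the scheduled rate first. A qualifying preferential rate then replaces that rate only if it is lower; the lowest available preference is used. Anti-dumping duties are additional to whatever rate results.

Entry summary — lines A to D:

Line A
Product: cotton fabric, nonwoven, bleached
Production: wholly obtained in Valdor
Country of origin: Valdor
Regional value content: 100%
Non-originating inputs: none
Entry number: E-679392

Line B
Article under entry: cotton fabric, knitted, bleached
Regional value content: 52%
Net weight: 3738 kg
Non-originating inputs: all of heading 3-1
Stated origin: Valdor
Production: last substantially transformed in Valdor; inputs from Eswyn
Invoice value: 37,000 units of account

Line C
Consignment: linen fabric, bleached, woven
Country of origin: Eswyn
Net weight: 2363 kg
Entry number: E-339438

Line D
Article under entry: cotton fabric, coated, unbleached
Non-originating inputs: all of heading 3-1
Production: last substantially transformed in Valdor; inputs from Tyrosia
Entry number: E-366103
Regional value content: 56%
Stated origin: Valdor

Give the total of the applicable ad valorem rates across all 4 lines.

95%

Line A: cotton → 3-3; nonwoven → 3-3-1; bleached → 3-3-1-1. Scheduled 37%. Valdor agreement on 3-3-4: 3-3-1-1 not covered; Valdor agreement on 3-1-2-1: 3-3-1-1 not covered; Valdor agreement on 3-3-1: CTH met → 17% available; preferential 17%. → 17%.
Line B: cotton → 3-3; knitted → 3-3-4; bleached → 3-3-4-1. Scheduled 31%. Valdor agreement on 3-3-4: not wholly obtained; Valdor agreement on 3-1-2-1: 3-3-4-1 not covered; Valdor agreement on 3-3-1: 3-3-4-1 not covered. → 31%.
Line C: linen → 3-2; woven → 3-2-2; bleached → 3-2-2-2. Scheduled 13%. anti-dumping (Eswyn, 3-2-2): +32%; total 13% + 32% = 45%. → 45%.
Line D: cotton → 3-3; coated → 3-3-2; unbleached → 3-3-2-2. Scheduled 2%. Valdor agreement on 3-3-4: 3-3-2-2 not covered; Valdor agreement on 3-1-2-1: 3-3-2-2 not covered; Valdor agreement on 3-3-1: 3-3-2-2 not covered. → 2%.
Sum: 17% + 31% + 45% + 2% = 95%.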